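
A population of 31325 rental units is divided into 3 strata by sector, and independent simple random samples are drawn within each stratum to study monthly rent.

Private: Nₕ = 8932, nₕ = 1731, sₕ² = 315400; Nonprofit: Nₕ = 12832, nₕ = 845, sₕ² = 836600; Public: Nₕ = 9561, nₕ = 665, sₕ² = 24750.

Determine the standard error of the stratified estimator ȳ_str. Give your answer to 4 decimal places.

13.0525

Var(ȳ_str) = Σₕ Wₕ²(1 − fₕ)sₕ²/nₕ with Wₕ = Nₕ/N, N = 31325.
Private: Wₕ = 0.28513966; term = 0.28513966²·(1 − 0.19379758)·315400/1731 = 11.94329.
Nonprofit: Wₕ = 0.40964086; term = 0.40964086²·(1 − 0.06585100)·836600/845 = 155.19719.
Public: Wₕ = 0.30521947; term = 0.30521947²·(1 − 0.06955339)·24750/665 = 3.2260381.
Sum = 170.36652.
SE = √(170.36652) = 13.0525.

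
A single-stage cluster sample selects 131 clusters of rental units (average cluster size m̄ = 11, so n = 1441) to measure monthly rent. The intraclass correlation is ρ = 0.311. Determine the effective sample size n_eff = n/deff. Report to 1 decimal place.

deff = 1 + (11 − 1)·0.311 = 1 + 3.11 = 4.11.
n_eff = 1441 / 4.11 = 350.6.

350.6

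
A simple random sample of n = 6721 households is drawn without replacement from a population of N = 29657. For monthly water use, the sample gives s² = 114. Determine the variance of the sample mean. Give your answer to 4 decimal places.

Under SRS without replacement, Var(ȳ) = (1 − f)·s²/n with f = n/N = 6721/29657 = 0.22662441.
Var(ȳ) = (1 − 0.22662441)·114/6721 = 0.77337559·0.016961762 = 0.013117812.

0.0131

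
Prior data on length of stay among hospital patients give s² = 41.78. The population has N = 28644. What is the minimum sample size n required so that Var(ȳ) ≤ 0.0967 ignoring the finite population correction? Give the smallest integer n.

433

Without fpc, n₀ = s²/D = 41.78/0.0967 = 432.0579.
Rounding up, n = 433.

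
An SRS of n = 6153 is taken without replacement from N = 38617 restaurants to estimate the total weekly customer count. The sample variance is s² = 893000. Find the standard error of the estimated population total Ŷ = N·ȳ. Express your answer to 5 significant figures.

Var(Ŷ) = N²·Var(ȳ) = N²·(1 − n/N)·s²/n.
f = 6153/38617 = 0.15933397; Var(ȳ) = 0.84066603·893000/6153 = 122.00793.
Var(Ŷ) = 38617² · 122.00793 = 1.8194709 × 10^11.
SE(Ŷ) = √(1.8194709 × 10^11) = 426550.

426550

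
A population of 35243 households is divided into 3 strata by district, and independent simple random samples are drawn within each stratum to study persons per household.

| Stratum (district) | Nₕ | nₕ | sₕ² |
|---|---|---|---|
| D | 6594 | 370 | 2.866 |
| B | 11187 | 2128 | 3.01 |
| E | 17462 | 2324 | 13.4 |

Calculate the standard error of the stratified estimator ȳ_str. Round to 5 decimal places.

Var(ȳ_str) = Σₕ Wₕ²(1 − fₕ)sₕ²/nₕ with Wₕ = Nₕ/N, N = 35243.
D: Wₕ = 0.18710098; term = 0.18710098²·(1 − 0.05611162)·2.866/370 = 2.5594535 × 10^-4.
B: Wₕ = 0.31742474; term = 0.31742474²·(1 − 0.19022079)·3.01/2128 = 1.1540989 × 10^-4.
E: Wₕ = 0.49547428; term = 0.49547428²·(1 − 0.13308899)·13.4/2324 = 0.0012271154.
Sum = 0.0015984706.
SE = √(0.0015984706) = 0.03998.

0.03998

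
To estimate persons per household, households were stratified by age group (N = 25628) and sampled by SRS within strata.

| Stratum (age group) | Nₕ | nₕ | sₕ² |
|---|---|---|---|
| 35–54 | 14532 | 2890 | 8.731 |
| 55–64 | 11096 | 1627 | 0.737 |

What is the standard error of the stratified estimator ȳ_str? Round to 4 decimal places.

Var(ȳ_str) = Σₕ Wₕ²(1 − fₕ)sₕ²/nₕ with Wₕ = Nₕ/N, N = 25628.
35–54: Wₕ = 0.56703605; term = 0.56703605²·(1 − 0.19887146)·8.731/2890 = 7.7819726 × 10^-4.
55–64: Wₕ = 0.43296395; term = 0.43296395²·(1 − 0.14662942)·0.737/1627 = 7.2463794 × 10^-5.
Sum = 8.5066105 × 10^-4.
SE = √(8.5066105 × 10^-4) = 0.0292.

0.0292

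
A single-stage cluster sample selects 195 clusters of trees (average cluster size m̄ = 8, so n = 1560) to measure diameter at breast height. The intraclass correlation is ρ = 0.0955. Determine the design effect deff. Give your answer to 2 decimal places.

deff = 1 + (8 − 1)·0.0955 = 1 + 0.6685 = 1.6685.

1.67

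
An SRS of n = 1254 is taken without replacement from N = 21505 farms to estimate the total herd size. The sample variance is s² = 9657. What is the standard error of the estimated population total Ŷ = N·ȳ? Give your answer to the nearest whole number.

Var(Ŷ) = N²·Var(ȳ) = N²·(1 − n/N)·s²/n.
f = 1254/21505 = 0.05831202; Var(ȳ) = 0.94168798·9657/1254 = 7.2518986.
Var(Ŷ) = 21505² · 7.2518986 = 3.3537495 × 10^9.
SE(Ŷ) = √(3.3537495 × 10^9) = 57912.

57912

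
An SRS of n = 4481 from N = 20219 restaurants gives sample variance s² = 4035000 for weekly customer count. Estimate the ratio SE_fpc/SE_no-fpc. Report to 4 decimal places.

0.8823

f = n/N = 4481/20219 = 0.22162323.
SE_no-fpc = √(s²/n) = 30.00781; SE_fpc = √((1−f)s²/n) = 26.474589.
Ratio = √(1−f) = 0.88225664.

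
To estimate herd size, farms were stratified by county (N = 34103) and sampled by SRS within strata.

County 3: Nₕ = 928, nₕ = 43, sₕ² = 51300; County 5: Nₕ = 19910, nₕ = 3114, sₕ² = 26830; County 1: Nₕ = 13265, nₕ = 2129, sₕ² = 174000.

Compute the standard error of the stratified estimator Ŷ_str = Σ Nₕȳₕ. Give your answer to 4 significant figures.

Var(Ŷ_str) = Σₕ Nₕ²(1 − fₕ)sₕ²/nₕ.
County 3: 928²·(1 − 43/928)·51300/43 = 9.7980614 × 10^8.
County 5: 19910²·(1 − 3114/19910)·26830/3114 = 2.8812384 × 10^9.
County 1: 13265²·(1 − 2129/13265)·174000/2129 = 1.2072857 × 10^10.
Sum = 1.5933902 × 10^10.
SE = √(1.5933902 × 10^10) = 126200.

126200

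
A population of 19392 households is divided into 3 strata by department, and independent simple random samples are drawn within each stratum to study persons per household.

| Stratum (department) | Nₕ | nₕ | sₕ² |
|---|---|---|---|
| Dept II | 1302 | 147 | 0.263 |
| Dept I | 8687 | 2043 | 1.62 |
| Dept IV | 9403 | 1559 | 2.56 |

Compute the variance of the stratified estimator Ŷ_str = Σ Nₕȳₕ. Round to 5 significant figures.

Var(Ŷ_str) = Σₕ Nₕ²(1 − fₕ)sₕ²/nₕ.
Dept II: 1302²·(1 − 147/1302)·0.263/147 = 2690.49.
Dept I: 8687²·(1 − 2043/8687)·1.62/2043 = 45766.331.
Dept IV: 9403²·(1 − 1559/9403)·2.56/1559 = 121114.98.
Sum = 169571.8.

169570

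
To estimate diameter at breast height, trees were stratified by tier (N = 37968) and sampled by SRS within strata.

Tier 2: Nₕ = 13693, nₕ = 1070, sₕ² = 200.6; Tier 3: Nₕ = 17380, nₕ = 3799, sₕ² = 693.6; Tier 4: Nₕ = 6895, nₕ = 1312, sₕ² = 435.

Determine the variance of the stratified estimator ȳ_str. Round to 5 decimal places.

Var(ȳ_str) = Σₕ Wₕ²(1 − fₕ)sₕ²/nₕ with Wₕ = Nₕ/N, N = 37968.
Tier 2: Wₕ = 0.36064581; term = 0.36064581²·(1 − 0.07814212)·200.6/1070 = 0.022478788.
Tier 3: Wₕ = 0.45775390; term = 0.45775390²·(1 − 0.21858458)·693.6/3799 = 0.029894127.
Tier 4: Wₕ = 0.18160029; term = 0.18160029²·(1 − 0.19028281)·435/1312 = 0.0088536404.
Sum = 0.061226555.

0.06123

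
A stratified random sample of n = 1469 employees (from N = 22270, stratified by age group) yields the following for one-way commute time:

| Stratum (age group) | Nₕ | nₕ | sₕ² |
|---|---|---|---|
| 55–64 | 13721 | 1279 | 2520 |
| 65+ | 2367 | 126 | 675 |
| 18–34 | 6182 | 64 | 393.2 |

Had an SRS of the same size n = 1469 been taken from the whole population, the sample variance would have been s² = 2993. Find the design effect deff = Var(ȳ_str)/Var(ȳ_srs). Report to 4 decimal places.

0.6327

Var(ȳ_str) = Σ Wₕ²(1−fₕ)sₕ²/nₕ with Wₕ = Nₕ/22270:
  55–64: (13721/22270)²·(1−1279/13721)·2520/1279 = 0.67821208
  65+: (2367/22270)²·(1−126/2367)·675/126 = 0.057297135
  18–34: (6182/22270)²·(1−64/6182)·393.2/64 = 0.46852371
  → Var(ȳ_str) = 1.2040329.
Var(ȳ_srs) = (1 − 1469/22270)·2993/1469 = 1.9030444.
deff = 1.2040329 / 1.9030444 = 0.6327.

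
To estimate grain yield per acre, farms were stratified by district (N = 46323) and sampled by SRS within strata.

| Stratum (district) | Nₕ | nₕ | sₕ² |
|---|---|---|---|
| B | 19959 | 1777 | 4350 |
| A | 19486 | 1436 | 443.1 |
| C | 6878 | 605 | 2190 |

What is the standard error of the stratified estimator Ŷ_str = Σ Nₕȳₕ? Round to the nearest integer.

Var(Ŷ_str) = Σₕ Nₕ²(1 − fₕ)sₕ²/nₕ.
B: 19959²·(1 − 1777/19959)·4350/1777 = 8.8834622 × 10^8.
A: 19486²·(1 − 1436/19486)·443.1/1436 = 1.0852935 × 10^8.
C: 6878²·(1 − 605/6878)·2190/605 = 1.5618028 × 10^8.
Sum = 1.1530559 × 10^9.
SE = √(1.1530559 × 10^9) = 33957.

33957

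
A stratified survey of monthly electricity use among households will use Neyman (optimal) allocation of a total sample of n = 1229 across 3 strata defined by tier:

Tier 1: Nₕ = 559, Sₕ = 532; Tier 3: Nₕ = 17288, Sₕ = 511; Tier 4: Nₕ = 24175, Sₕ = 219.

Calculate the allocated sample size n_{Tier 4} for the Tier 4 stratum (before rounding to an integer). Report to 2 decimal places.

Neyman allocation: nₕ = n·NₕSₕ / Σⱼ NⱼSⱼ.
Σ NⱼSⱼ = 559·532 + 17288·511 + 24175·219 = 1.4425881 × 10^7.
n_{Tier 4} = 1229·24175·219 / (1.4425881 × 10^7) = 451.05.

451.05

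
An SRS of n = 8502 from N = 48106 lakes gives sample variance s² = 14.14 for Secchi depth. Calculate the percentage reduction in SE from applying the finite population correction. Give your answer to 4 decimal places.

9.2660

f = n/N = 8502/48106 = 0.17673471.
SE_no-fpc = √(s²/n) = 0.04078159; SE_fpc = √((1−f)s²/n) = 0.037002755.
Ratio = √(1−f) = 0.90733968. Reduction = 100·(1 − 0.90733968) = 9.2660%.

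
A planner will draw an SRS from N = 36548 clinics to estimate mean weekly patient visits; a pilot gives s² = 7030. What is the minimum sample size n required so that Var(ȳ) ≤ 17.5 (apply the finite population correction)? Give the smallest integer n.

Without fpc, n₀ = s²/D = 7030/17.5 = 401.7143.
With fpc, (1 − n/N)·s²/n ≤ D requires n ≥ n₀/(1 + n₀/N) = 401.7143/(1 + 401.7143/36548) = 397.3469.
Rounding up, n = 398.

398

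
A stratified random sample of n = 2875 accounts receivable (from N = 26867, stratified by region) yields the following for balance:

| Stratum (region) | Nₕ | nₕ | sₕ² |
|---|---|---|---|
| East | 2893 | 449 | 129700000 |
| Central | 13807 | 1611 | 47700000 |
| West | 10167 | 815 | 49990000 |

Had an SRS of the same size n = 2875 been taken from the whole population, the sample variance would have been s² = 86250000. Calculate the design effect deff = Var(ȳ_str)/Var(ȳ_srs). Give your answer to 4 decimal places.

Var(ȳ_str) = Σ Wₕ²(1−fₕ)sₕ²/nₕ with Wₕ = Nₕ/26867:
  East: (2893/26867)²·(1−449/2893)·129700000/449 = 2829.4689
  Central: (13807/26867)²·(1−1611/13807)·47700000/1611 = 6907.1872
  West: (10167/26867)²·(1−815/10167)·49990000/815 = 8079.5003
  → Var(ȳ_str) = 17816.156.
Var(ȳ_srs) = (1 − 2875/26867)·86250000/2875 = 26789.742.
deff = 17816.156 / 26789.742 = 0.6650.

0.6650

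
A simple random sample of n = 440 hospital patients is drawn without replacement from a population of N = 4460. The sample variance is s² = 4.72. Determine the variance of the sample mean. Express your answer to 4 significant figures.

Under SRS without replacement, Var(ȳ) = (1 − f)·s²/n with f = n/N = 440/4460 = 0.09865471.
Var(ȳ) = (1 − 0.09865471)·4.72/440 = 0.90134529·0.010727273 = 0.0096689768.

0.009669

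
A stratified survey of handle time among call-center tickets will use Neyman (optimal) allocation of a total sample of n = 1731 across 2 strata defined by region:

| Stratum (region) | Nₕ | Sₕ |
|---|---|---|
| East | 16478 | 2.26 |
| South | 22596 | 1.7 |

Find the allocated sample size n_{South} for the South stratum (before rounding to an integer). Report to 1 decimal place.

878.9

Neyman allocation: nₕ = n·NₕSₕ / Σⱼ NⱼSⱼ.
Σ NⱼSⱼ = 16478·2.26 + 22596·1.7 = 75653.48.
n_{South} = 1731·22596·1.7 / 75653.48 = 878.9.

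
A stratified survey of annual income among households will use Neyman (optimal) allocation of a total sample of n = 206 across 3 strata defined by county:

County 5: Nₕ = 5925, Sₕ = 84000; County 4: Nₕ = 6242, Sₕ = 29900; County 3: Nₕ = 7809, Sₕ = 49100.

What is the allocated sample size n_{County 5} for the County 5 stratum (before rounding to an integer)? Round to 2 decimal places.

96.02

Neyman allocation: nₕ = n·NₕSₕ / Σⱼ NⱼSⱼ.
Σ NⱼSⱼ = 5925·84000 + 6242·29900 + 7809·49100 = 1.0677577 × 10^9.
n_{County 5} = 206·5925·84000 / (1.0677577 × 10^9) = 96.02.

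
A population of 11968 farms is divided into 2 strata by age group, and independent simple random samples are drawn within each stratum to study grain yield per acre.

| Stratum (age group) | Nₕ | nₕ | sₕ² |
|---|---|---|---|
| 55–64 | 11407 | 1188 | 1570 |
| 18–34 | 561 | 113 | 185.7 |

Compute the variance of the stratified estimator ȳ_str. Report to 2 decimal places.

Var(ȳ_str) = Σₕ Wₕ²(1 − fₕ)sₕ²/nₕ with Wₕ = Nₕ/N, N = 11968.
55–64: Wₕ = 0.95312500; term = 0.95312500²·(1 − 0.10414658)·1570/1188 = 1.0755235.
18–34: Wₕ = 0.04687500; term = 0.04687500²·(1 − 0.20142602)·185.7/113 = 0.0028835745.
Sum = 1.0784071.

1.08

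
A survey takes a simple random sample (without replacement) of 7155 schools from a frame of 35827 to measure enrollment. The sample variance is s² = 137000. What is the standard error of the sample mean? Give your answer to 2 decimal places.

3.91

Under SRS without replacement, Var(ȳ) = (1 − f)·s²/n with f = n/N = 7155/35827 = 0.19970972.
Var(ȳ) = (1 − 0.19970972)·137000/7155 = 0.80029028·19.147449 = 15.323518.
SE(ȳ) = √(15.323518) = 3.91.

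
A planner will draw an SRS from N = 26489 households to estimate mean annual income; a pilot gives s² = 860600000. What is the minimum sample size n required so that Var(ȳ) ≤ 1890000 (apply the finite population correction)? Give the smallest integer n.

Without fpc, n₀ = s²/D = 860600000/1890000 = 455.3439.
With fpc, (1 − n/N)·s²/n ≤ D requires n ≥ n₀/(1 + n₀/N) = 455.3439/(1 + 455.3439/26489) = 447.6489.
Rounding up, n = 448.

448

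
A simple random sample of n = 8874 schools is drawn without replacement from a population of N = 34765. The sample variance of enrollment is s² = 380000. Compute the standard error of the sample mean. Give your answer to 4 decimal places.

5.6472

Under SRS without replacement, Var(ȳ) = (1 − f)·s²/n with f = n/N = 8874/34765 = 0.25525672.
Var(ȳ) = (1 − 0.25525672)·380000/8874 = 0.74474328·42.821726 = 31.891193.
SE(ȳ) = √(31.891193) = 5.6472.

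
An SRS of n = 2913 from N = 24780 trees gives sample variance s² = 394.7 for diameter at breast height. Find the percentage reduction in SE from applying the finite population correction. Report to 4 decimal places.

6.0614

f = n/N = 2913/24780 = 0.11755448.
SE_no-fpc = √(s²/n) = 0.36809788; SE_fpc = √((1−f)s²/n) = 0.34578589.
Ratio = √(1−f) = 0.93938571. Reduction = 100·(1 − 0.93938571) = 6.0614%.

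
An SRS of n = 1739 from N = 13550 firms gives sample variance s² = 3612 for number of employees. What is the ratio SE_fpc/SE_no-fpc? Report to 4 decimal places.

0.9336

f = n/N = 1739/13550 = 0.12833948.
SE_no-fpc = √(s²/n) = 1.4411994; SE_fpc = √((1−f)s²/n) = 1.3455436.
Ratio = √(1−f) = 0.93362761.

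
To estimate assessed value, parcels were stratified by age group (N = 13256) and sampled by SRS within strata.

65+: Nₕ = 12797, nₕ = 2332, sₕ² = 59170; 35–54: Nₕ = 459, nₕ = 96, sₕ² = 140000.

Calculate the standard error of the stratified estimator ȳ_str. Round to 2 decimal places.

Var(ȳ_str) = Σₕ Wₕ²(1 − fₕ)sₕ²/nₕ with Wₕ = Nₕ/N, N = 13256.
65+: Wₕ = 0.96537417; term = 0.96537417²·(1 − 0.18223021)·59170/2332 = 19.337282.
35–54: Wₕ = 0.03462583; term = 0.03462583²·(1 − 0.20915033)·140000/96 = 1.3827737.
Sum = 20.720056.
SE = √(20.720056) = 4.55.

4.55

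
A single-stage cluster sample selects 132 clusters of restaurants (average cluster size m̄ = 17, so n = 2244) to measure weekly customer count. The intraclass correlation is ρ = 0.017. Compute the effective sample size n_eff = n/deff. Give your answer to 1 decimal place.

deff = 1 + (17 − 1)·0.017 = 1 + 0.272 = 1.272.
n_eff = 2244 / 1.272 = 1764.2.

1764.2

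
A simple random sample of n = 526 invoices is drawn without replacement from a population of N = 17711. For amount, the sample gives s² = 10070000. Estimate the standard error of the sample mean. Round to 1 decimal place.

136.3

Under SRS without replacement, Var(ȳ) = (1 − f)·s²/n with f = n/N = 526/17711 = 0.02969906.
Var(ȳ) = (1 − 0.02969906)·10070000/526 = 0.97030094·19144.487 = 18575.913.
SE(ȳ) = √(18575.913) = 136.3.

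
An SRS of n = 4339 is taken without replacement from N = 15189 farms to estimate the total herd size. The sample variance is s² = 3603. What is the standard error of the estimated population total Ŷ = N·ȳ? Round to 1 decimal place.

11698.1

Var(Ŷ) = N²·Var(ȳ) = N²·(1 − n/N)·s²/n.
f = 4339/15189 = 0.28566726; Var(ȳ) = 0.71433274·3603/4339 = 0.59316452.
Var(Ŷ) = 15189² · 0.59316452 = 1.3684645 × 10^8.
SE(Ŷ) = √(1.3684645 × 10^8) = 11698.1.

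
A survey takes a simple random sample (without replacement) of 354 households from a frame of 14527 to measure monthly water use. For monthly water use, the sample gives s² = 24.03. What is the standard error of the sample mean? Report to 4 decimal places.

0.2573

Under SRS without replacement, Var(ȳ) = (1 − f)·s²/n with f = n/N = 354/14527 = 0.02436842.
Var(ȳ) = (1 − 0.02436842)·24.03/354 = 0.97563158·0.067881356 = 0.066227195.
SE(ȳ) = √(0.066227195) = 0.2573.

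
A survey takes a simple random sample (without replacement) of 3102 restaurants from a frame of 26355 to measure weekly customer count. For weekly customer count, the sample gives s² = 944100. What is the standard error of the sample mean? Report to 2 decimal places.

Under SRS without replacement, Var(ȳ) = (1 − f)·s²/n with f = n/N = 3102/26355 = 0.11770063.
Var(ȳ) = (1 − 0.11770063)·944100/3102 = 0.88229937·304.35203 = 268.52961.
SE(ȳ) = √(268.52961) = 16.39.

16.39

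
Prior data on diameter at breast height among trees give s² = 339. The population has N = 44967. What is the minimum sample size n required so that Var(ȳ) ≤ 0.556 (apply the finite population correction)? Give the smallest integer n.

Without fpc, n₀ = s²/D = 339/0.556 = 609.7122.
With fpc, (1 − n/N)·s²/n ≤ D requires n ≥ n₀/(1 + n₀/N) = 609.7122/(1 + 609.7122/44967) = 601.5556.
Rounding up, n = 602.

602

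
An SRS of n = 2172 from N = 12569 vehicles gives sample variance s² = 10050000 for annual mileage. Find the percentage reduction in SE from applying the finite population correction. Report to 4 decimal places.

9.0498

f = n/N = 2172/12569 = 0.17280611.
SE_no-fpc = √(s²/n) = 68.022583; SE_fpc = √((1−f)s²/n) = 61.866676.
Ratio = √(1−f) = 0.90950200. Reduction = 100·(1 − 0.90950200) = 9.0498%.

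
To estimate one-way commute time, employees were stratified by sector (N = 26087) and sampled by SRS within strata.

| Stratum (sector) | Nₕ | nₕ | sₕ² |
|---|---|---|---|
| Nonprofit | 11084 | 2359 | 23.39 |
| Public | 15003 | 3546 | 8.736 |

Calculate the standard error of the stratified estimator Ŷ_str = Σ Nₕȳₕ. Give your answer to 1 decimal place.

Var(Ŷ_str) = Σₕ Nₕ²(1 − fₕ)sₕ²/nₕ.
Nonprofit: 11084²·(1 − 2359/11084)·23.39/2359 = 958879.94.
Public: 15003²·(1 − 3546/15003)·8.736/3546 = 423470.26.
Sum = 1.3823502 × 10^6.
SE = √(1.3823502 × 10^6) = 1175.7.

1175.7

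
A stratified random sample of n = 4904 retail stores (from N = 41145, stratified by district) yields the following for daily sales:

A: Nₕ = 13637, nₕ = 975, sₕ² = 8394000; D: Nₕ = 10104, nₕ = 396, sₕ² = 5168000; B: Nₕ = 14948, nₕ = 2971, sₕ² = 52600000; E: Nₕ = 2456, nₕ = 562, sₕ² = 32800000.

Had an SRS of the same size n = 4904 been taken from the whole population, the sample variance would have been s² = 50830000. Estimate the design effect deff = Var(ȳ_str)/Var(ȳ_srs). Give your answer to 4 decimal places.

0.4017

Var(ȳ_str) = Σ Wₕ²(1−fₕ)sₕ²/nₕ with Wₕ = Nₕ/41145:
  A: (13637/41145)²·(1−975/13637)·8394000/975 = 878.11494
  D: (10104/41145)²·(1−396/10104)·5168000/396 = 756.16451
  B: (14948/41145)²·(1−2971/14948)·52600000/2971 = 1872.3201
  E: (2456/41145)²·(1−562/2456)·32800000/562 = 160.36579
  → Var(ȳ_str) = 3666.9653.
Var(ȳ_srs) = (1 − 4904/41145)·50830000/4904 = 9129.6211.
deff = 3666.9653 / 9129.6211 = 0.4017.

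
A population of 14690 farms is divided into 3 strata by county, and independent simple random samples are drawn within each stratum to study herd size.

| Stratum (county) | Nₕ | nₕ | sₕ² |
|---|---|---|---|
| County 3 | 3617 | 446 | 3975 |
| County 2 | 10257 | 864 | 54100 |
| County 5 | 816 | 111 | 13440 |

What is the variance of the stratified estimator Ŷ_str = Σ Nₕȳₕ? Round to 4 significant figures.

6.205 × 10^9

Var(Ŷ_str) = Σₕ Nₕ²(1 − fₕ)sₕ²/nₕ.
County 3: 3617²·(1 − 446/3617)·3975/446 = 1.0222262 × 10^8.
County 2: 10257²·(1 − 864/10257)·54100/864 = 6.032651 × 10^9.
County 5: 816²·(1 − 111/816)·13440/111 = 6.9655524 × 10^7.
Sum = 6.2045291 × 10^9.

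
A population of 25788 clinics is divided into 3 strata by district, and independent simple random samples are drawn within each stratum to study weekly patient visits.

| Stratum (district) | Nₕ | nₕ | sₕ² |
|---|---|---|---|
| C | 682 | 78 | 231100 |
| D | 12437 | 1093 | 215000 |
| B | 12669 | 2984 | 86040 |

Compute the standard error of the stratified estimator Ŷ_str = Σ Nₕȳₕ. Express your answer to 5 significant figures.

180310

Var(Ŷ_str) = Σₕ Nₕ²(1 − fₕ)sₕ²/nₕ.
C: 682²·(1 − 78/682)·231100/78 = 1.2204687 × 10^9.
D: 12437²·(1 − 1093/12437)·215000/1093 = 2.7752375 × 10^10.
B: 12669²·(1 − 2984/12669)·86040/2984 = 3.5378836 × 10^9.
Sum = 3.2510727 × 10^10.
SE = √(3.2510727 × 10^10) = 180310.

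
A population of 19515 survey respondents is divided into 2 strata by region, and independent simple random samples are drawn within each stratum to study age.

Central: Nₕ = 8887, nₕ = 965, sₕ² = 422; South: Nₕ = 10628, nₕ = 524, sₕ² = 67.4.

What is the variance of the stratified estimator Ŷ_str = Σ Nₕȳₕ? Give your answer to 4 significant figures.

Var(Ŷ_str) = Σₕ Nₕ²(1 − fₕ)sₕ²/nₕ.
Central: 8887²·(1 − 965/8887)·422/965 = 3.0787552 × 10^7.
South: 10628²·(1 − 524/10628)·67.4/524 = 1.3812538 × 10^7.
Sum = 4.460009 × 10^7.

4.460 × 10^7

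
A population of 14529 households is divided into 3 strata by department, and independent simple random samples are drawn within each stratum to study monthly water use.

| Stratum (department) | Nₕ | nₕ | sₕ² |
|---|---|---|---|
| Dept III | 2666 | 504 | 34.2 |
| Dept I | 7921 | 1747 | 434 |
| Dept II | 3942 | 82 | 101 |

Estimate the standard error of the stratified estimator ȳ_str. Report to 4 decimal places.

0.3850

Var(ȳ_str) = Σₕ Wₕ²(1 − fₕ)sₕ²/nₕ with Wₕ = Nₕ/N, N = 14529.
Dept III: Wₕ = 0.18349508; term = 0.18349508²·(1 − 0.18904726)·34.2/504 = 0.0018528487.
Dept I: Wₕ = 0.54518549; term = 0.54518549²·(1 − 0.22055296)·434/1747 = 0.057553537.
Dept II: Wₕ = 0.27131943; term = 0.27131943²·(1 − 0.02080162)·101/82 = 0.088785082.
Sum = 0.14819147.
SE = √(0.14819147) = 0.3850.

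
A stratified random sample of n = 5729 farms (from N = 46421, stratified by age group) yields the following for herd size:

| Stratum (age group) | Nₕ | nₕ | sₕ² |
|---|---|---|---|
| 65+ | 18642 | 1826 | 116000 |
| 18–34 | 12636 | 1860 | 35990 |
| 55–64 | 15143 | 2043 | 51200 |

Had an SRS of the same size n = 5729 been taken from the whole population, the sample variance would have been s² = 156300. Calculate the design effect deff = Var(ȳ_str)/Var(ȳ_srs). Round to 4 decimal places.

0.5340

Var(ȳ_str) = Σ Wₕ²(1−fₕ)sₕ²/nₕ with Wₕ = Nₕ/46421:
  65+: (18642/46421)²·(1−1826/18642)·116000/1826 = 9.2415206
  18–34: (12636/46421)²·(1−1860/12636)·35990/1860 = 1.222664
  55–64: (15143/46421)²·(1−2043/15143)·51200/2043 = 2.3070437
  → Var(ȳ_str) = 12.771228.
Var(ȳ_srs) = (1 − 5729/46421)·156300/5729 = 23.915238.
deff = 12.771228 / 23.915238 = 0.5340.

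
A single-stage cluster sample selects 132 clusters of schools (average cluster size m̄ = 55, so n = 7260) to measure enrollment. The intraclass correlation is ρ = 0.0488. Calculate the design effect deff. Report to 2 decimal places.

3.64

deff = 1 + (55 − 1)·0.0488 = 1 + 2.6352 = 3.6352.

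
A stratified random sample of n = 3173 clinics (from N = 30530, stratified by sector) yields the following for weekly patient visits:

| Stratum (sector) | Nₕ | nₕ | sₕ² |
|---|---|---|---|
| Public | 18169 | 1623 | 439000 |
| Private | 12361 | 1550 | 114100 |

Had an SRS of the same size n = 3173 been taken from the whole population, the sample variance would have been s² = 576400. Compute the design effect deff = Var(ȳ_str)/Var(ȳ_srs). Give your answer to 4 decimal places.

0.6008

Var(ȳ_str) = Σ Wₕ²(1−fₕ)sₕ²/nₕ with Wₕ = Nₕ/30530:
  Public: (18169/30530)²·(1−1623/18169)·439000/1623 = 87.240157
  Private: (12361/30530)²·(1−1550/12361)·114100/1550 = 10.554066
  → Var(ȳ_str) = 97.794223.
Var(ȳ_srs) = (1 − 3173/30530)·576400/3173 = 162.77795.
deff = 97.794223 / 162.77795 = 0.6008.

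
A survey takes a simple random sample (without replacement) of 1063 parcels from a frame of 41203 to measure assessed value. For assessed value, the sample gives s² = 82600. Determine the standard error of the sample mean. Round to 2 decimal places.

Under SRS without replacement, Var(ȳ) = (1 − f)·s²/n with f = n/N = 1063/41203 = 0.02579909.
Var(ȳ) = (1 − 0.02579909)·82600/1063 = 0.97420091·77.70461 = 75.699901.
SE(ȳ) = √(75.699901) = 8.70.

8.70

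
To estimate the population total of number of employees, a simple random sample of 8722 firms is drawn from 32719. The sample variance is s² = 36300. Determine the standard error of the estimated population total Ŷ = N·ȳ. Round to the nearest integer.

Var(Ŷ) = N²·Var(ȳ) = N²·(1 − n/N)·s²/n.
f = 8722/32719 = 0.26657294; Var(ȳ) = 0.73342706·36300/8722 = 3.0524424.
Var(Ŷ) = 32719² · 3.0524424 = 3.2677402 × 10^9.
SE(Ŷ) = √(3.2677402 × 10^9) = 57164.

57164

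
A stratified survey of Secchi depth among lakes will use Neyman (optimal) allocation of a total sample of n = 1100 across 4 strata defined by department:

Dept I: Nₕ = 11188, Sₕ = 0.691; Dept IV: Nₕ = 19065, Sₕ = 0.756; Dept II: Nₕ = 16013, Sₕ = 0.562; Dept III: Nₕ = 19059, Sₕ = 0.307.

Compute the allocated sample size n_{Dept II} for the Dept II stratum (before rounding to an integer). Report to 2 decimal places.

Neyman allocation: nₕ = n·NₕSₕ / Σⱼ NⱼSⱼ.
Σ NⱼSⱼ = 11188·0.691 + 19065·0.756 + 16013·0.562 + 19059·0.307 = 36994.467.
n_{Dept II} = 1100·16013·0.562 / 36994.467 = 267.59.

267.59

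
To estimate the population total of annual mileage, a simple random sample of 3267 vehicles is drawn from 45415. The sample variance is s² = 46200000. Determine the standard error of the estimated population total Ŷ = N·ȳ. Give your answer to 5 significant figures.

Var(Ŷ) = N²·Var(ȳ) = N²·(1 − n/N)·s²/n.
f = 3267/45415 = 0.07193658; Var(ȳ) = 0.92806342·46200000/3267 = 13124.129.
Var(Ŷ) = 45415² · 13124.129 = 2.7068808 × 10^13.
SE(Ŷ) = √(2.7068808 × 10^13) = 5.2028 × 10^6.

5.2028 × 10^6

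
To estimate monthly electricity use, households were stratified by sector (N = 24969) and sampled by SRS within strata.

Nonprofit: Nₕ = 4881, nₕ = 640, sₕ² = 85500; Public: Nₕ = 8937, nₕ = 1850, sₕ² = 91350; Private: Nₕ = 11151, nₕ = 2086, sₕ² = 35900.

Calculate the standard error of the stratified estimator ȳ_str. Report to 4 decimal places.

3.4989

Var(ȳ_str) = Σₕ Wₕ²(1 − fₕ)sₕ²/nₕ with Wₕ = Nₕ/N, N = 24969.
Nonprofit: Wₕ = 0.19548240; term = 0.19548240²·(1 − 0.13112067)·85500/640 = 4.4356873.
Public: Wₕ = 0.35792383; term = 0.35792383²·(1 − 0.20700459)·91350/1850 = 5.0163602.
Private: Wₕ = 0.44659378; term = 0.44659378²·(1 − 0.18706842)·35900/2086 = 2.7903551.
Sum = 12.242403.
SE = √(12.242403) = 3.4989.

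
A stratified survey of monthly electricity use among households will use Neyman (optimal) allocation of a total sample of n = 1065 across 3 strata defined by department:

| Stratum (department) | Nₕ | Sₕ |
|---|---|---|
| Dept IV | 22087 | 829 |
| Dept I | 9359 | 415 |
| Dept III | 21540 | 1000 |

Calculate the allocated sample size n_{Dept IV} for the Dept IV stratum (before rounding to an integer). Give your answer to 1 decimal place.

445.9

Neyman allocation: nₕ = n·NₕSₕ / Σⱼ NⱼSⱼ.
Σ NⱼSⱼ = 22087·829 + 9359·415 + 21540·1000 = 4.3734108 × 10^7.
n_{Dept IV} = 1065·22087·829 / (4.3734108 × 10^7) = 445.9.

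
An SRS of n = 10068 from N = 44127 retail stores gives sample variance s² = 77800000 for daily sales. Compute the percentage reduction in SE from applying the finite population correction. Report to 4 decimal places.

f = n/N = 10068/44127 = 0.22815963.
SE_no-fpc = √(s²/n) = 87.905934; SE_fpc = √((1−f)s²/n) = 77.229272.
Ratio = √(1−f) = 0.87854446. Reduction = 100·(1 − 0.87854446) = 12.1456%.

12.1456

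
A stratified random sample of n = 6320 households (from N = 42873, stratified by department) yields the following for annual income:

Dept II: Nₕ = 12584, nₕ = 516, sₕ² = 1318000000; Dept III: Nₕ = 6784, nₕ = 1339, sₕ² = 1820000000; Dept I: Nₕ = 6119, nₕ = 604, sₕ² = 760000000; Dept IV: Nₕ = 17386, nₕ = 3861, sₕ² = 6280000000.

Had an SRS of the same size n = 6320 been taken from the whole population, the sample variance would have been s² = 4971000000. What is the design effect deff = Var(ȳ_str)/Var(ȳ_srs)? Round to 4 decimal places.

Var(ȳ_str) = Σ Wₕ²(1−fₕ)sₕ²/nₕ with Wₕ = Nₕ/42873:
  Dept II: (12584/42873)²·(1−516/12584)·1318000000/516 = 211033.78
  Dept III: (6784/42873)²·(1−1339/6784)·1820000000/1339 = 27315.351
  Dept I: (6119/42873)²·(1−604/6119)·760000000/604 = 23101.218
  Dept IV: (17386/42873)²·(1−3861/17386)·6280000000/3861 = 208079.38
  → Var(ȳ_str) = 469529.73.
Var(ȳ_srs) = (1 − 6320/42873)·4971000000/6320 = 670603.53.
deff = 469529.73 / 670603.53 = 0.7002.

0.7002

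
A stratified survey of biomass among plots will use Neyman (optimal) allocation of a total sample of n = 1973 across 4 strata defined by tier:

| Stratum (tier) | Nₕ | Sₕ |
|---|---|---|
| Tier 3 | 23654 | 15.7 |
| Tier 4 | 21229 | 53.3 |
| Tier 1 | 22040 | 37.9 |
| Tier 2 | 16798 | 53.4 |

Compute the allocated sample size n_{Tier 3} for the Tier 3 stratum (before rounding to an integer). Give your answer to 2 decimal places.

226.48

Neyman allocation: nₕ = n·NₕSₕ / Σⱼ NⱼSⱼ.
Σ NⱼSⱼ = 23654·15.7 + 21229·53.3 + 22040·37.9 + 16798·53.4 = 3.2352027 × 10^6.
n_{Tier 3} = 1973·23654·15.7 / (3.2352027 × 10^6) = 226.48.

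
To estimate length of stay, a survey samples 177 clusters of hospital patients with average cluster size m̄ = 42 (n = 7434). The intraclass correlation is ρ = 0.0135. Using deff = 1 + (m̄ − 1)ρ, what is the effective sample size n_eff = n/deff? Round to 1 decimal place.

4785.3

deff = 1 + (42 − 1)·0.0135 = 1 + 0.5535 = 1.5535.
n_eff = 7434 / 1.5535 = 4785.3.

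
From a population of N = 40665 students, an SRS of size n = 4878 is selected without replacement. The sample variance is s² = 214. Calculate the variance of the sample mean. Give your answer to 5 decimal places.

0.03861

Under SRS without replacement, Var(ȳ) = (1 − f)·s²/n with f = n/N = 4878/40665 = 0.11995574.
Var(ȳ) = (1 − 0.11995574)·214/4878 = 0.88004426·0.043870439 = 0.038607928.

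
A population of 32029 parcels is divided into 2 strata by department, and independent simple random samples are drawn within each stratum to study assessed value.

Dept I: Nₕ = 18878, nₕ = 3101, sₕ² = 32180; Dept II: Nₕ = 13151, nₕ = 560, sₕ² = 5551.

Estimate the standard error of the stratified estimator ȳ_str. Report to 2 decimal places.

Var(ȳ_str) = Σₕ Wₕ²(1 − fₕ)sₕ²/nₕ with Wₕ = Nₕ/N, N = 32029.
Dept I: Wₕ = 0.58940335; term = 0.58940335²·(1 − 0.16426528)·32180/3101 = 3.0128529.
Dept II: Wₕ = 0.41059665; term = 0.41059665²·(1 − 0.04258231)·5551/560 = 1.5999833.
Sum = 4.6128362.
SE = √(4.6128362) = 2.15.

2.15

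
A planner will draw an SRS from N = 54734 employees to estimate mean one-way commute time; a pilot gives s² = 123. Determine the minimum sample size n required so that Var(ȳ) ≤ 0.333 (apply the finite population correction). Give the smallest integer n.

Without fpc, n₀ = s²/D = 123/0.333 = 369.3694.
With fpc, (1 − n/N)·s²/n ≤ D requires n ≥ n₀/(1 + n₀/N) = 369.3694/(1 + 369.3694/54734) = 366.8934.
Rounding up, n = 367.

367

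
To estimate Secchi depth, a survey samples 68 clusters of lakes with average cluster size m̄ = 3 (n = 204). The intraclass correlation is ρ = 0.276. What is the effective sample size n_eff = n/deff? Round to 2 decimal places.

deff = 1 + (3 − 1)·0.276 = 1 + 0.552 = 1.552.
n_eff = 204 / 1.552 = 131.44.

131.44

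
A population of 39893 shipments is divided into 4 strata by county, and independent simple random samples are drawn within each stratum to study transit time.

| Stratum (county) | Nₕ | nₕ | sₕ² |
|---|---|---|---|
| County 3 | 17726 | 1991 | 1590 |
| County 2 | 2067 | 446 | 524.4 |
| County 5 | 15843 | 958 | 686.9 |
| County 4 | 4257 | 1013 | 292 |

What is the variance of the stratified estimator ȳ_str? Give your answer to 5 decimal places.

Var(ȳ_str) = Σₕ Wₕ²(1 − fₕ)sₕ²/nₕ with Wₕ = Nₕ/N, N = 39893.
County 3: Wₕ = 0.44433861; term = 0.44433861²·(1 − 0.11232088)·1590/1991 = 0.13996194.
County 2: Wₕ = 0.05181360; term = 0.05181360²·(1 − 0.21577165)·524.4/446 = 0.0024754714.
County 5: Wₕ = 0.39713734; term = 0.39713734²·(1 − 0.06046835)·686.9/958 = 0.10624803.
County 4: Wₕ = 0.10671045; term = 0.10671045²·(1 − 0.23796101)·292/1013 = 0.0025012927.
Sum = 0.25118673.

0.25119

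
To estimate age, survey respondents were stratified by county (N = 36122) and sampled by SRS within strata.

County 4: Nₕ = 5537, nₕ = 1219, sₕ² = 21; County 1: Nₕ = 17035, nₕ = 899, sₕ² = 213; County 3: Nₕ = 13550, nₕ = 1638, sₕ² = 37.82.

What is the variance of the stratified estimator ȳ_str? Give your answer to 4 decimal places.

0.0531

Var(ȳ_str) = Σₕ Wₕ²(1 − fₕ)sₕ²/nₕ with Wₕ = Nₕ/N, N = 36122.
County 4: Wₕ = 0.15328609; term = 0.15328609²·(1 − 0.22015532)·21/1219 = 3.1566699 × 10^-4.
County 1: Wₕ = 0.47159626; term = 0.47159626²·(1 − 0.05277370)·213/899 = 0.049913079.
County 3: Wₕ = 0.37511766; term = 0.37511766²·(1 − 0.12088561)·37.82/1638 = 0.0028561962.
Sum = 0.053084942.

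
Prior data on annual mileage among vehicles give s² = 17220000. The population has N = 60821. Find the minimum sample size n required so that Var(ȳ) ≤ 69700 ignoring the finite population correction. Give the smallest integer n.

Without fpc, n₀ = s²/D = 17220000/69700 = 247.0588.
Rounding up, n = 248.

248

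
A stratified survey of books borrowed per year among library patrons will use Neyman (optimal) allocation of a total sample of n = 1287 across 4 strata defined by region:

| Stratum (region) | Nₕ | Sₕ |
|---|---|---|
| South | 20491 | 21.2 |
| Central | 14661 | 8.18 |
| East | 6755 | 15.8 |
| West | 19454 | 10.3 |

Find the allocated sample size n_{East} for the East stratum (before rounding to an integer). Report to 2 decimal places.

159.45

Neyman allocation: nₕ = n·NₕSₕ / Σⱼ NⱼSⱼ.
Σ NⱼSⱼ = 20491·21.2 + 14661·8.18 + 6755·15.8 + 19454·10.3 = 861441.38.
n_{East} = 1287·6755·15.8 / 861441.38 = 159.45.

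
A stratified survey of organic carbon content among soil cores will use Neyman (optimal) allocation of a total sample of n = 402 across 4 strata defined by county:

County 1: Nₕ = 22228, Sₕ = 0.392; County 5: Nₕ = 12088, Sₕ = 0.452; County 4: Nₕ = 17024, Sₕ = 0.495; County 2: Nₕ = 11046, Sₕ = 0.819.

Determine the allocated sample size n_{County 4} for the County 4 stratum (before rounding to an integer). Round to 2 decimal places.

Neyman allocation: nₕ = n·NₕSₕ / Σⱼ NⱼSⱼ.
Σ NⱼSⱼ = 22228·0.392 + 12088·0.452 + 17024·0.495 + 11046·0.819 = 31650.706.
n_{County 4} = 402·17024·0.495 / 31650.706 = 107.03.

107.03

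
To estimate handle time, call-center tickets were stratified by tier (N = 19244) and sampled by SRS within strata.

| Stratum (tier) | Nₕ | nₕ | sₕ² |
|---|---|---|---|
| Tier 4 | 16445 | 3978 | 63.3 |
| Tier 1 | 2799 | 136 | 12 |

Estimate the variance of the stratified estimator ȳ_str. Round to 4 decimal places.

Var(ȳ_str) = Σₕ Wₕ²(1 − fₕ)sₕ²/nₕ with Wₕ = Nₕ/N, N = 19244.
Tier 4: Wₕ = 0.85455207; term = 0.85455207²·(1 − 0.24189723)·63.3/3978 = 0.0088093542.
Tier 1: Wₕ = 0.14544793; term = 0.14544793²·(1 − 0.04858878)·12/136 = 0.0017759294.
Sum = 0.010585284.

0.0106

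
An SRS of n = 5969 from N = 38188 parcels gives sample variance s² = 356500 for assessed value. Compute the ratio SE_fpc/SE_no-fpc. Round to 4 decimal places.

0.9185

f = n/N = 5969/38188 = 0.15630565.
SE_no-fpc = √(s²/n) = 7.7282111; SE_fpc = √((1−f)s²/n) = 7.0985811.
Ratio = √(1−f) = 0.91852836.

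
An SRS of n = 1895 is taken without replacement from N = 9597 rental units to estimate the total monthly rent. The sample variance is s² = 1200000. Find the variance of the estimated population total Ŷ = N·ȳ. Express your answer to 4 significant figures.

4.681 × 10^10

Var(Ŷ) = N²·Var(ȳ) = N²·(1 − n/N)·s²/n.
f = 1895/9597 = 0.19745754; Var(ȳ) = 0.80254246·1200000/1895 = 508.20631.
Var(Ŷ) = 9597² · 508.20631 = 4.6807025 × 10^10.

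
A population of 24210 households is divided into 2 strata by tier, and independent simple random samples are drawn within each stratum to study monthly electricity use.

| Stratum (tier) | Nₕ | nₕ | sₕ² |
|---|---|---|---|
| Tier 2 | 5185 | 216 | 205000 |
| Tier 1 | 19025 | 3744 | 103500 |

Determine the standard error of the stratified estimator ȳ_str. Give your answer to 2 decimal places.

7.45

Var(ȳ_str) = Σₕ Wₕ²(1 − fₕ)sₕ²/nₕ with Wₕ = Nₕ/N, N = 24210.
Tier 2: Wₕ = 0.21416770; term = 0.21416770²·(1 − 0.04165863)·205000/216 = 41.718462.
Tier 1: Wₕ = 0.78583230; term = 0.78583230²·(1 − 0.19679369)·103500/3744 = 13.711702.
Sum = 55.430164.
SE = √(55.430164) = 7.45.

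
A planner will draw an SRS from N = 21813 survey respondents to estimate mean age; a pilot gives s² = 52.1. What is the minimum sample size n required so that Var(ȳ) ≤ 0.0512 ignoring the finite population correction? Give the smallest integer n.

1018

Without fpc, n₀ = s²/D = 52.1/0.0512 = 1017.5781.
Rounding up, n = 1018.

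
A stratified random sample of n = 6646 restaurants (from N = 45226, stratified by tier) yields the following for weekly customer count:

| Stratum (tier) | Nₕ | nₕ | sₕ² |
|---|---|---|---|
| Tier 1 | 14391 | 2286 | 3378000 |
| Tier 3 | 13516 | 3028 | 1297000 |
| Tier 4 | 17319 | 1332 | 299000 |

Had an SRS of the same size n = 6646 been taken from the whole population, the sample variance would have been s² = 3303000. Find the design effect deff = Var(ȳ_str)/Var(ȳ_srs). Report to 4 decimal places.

0.4385

Var(ȳ_str) = Σ Wₕ²(1−fₕ)sₕ²/nₕ with Wₕ = Nₕ/45226:
  Tier 1: (14391/45226)²·(1−2286/14391)·3378000/2286 = 125.85278
  Tier 3: (13516/45226)²·(1−3028/13516)·1297000/3028 = 29.68579
  Tier 4: (17319/45226)²·(1−1332/17319)·299000/1332 = 30.38648
  → Var(ȳ_str) = 185.92505.
Var(ȳ_srs) = (1 − 6646/45226)·3303000/6646 = 423.95746.
deff = 185.92505 / 423.95746 = 0.4385.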